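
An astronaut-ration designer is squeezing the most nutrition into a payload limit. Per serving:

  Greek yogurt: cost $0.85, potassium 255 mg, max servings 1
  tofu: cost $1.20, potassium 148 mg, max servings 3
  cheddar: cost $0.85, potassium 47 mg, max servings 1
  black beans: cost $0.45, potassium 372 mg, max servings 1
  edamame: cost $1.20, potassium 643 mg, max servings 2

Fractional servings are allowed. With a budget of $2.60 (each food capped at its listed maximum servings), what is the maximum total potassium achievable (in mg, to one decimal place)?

Potassium per dollar: black beans 826.7, edamame 535.8, Greek yogurt 300, tofu 123.3, cheddar 55.29.
Take 1 serving of black beans: spends $0.45, +372.0 mg potassium (running total 372.0 mg).
Take 1.792 servings of edamame: spends $2.15, +1152.0 mg potassium (running total 1524.0 mg).
Filling greedily by potassium-per-dollar is optimal for one linear limit, giving 1524.0 mg.

1524.0 mg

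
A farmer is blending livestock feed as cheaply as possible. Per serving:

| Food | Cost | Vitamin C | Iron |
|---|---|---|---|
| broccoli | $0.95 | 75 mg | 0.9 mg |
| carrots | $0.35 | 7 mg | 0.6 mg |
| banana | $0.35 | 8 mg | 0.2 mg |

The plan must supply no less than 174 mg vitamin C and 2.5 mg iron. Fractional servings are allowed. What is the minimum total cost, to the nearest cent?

An LP optimum is at a vertex; with two nutrient constraints at most two foods are used. Check each candidate.
broccoli only: max(174/75, 2.5/0.9) = 2.778 servings → $2.64.
carrots only: max(174/7, 2.5/0.6) = 24.86 servings → $8.70.
banana only: max(174/8, 2.5/0.2) = 21.75 servings → $7.61.
broccoli + carrots with both tight: 2.245 servings and 0.7984 servings → $2.41.
broccoli + banana with both tight: 1.897 servings and 3.962 servings → $3.19.
carrots + banana with both targets exact would need a negative amount; discard.
So the least-cost plan costs $2.41.

$2.41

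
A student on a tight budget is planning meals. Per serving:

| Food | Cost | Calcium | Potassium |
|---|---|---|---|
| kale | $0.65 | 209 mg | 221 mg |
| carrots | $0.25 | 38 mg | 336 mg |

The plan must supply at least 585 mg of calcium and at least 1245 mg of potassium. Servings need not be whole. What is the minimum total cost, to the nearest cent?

With two linear requirements the optimum uses one or two foods; enumerate the corners.
kale only: max(585/209, 1245/221) = 5.633 servings → $3.66.
carrots only: max(585/38, 1245/336) = 15.39 servings → $3.85.
kale + carrots with both tight: 2.414 servings and 2.118 servings → $2.10.
Cheapest feasible corner: $2.10.

$2.10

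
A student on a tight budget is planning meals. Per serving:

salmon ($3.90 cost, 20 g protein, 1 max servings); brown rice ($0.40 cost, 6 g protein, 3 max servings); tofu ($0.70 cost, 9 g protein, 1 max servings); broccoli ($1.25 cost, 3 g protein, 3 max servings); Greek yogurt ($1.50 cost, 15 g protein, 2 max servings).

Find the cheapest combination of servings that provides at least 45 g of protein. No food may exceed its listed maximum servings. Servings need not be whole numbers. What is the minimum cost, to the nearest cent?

$3.70

Cost per g of protein: brown rice $0.0667, tofu $0.0778, Greek yogurt $0.1000, salmon $0.1950, broccoli $0.4167.
Take 3 servings of brown rice: +18.0 g protein for $1.20 (total $1.20, still need 27.0 g).
Take 1 serving of tofu: +9.0 g protein for $0.70 (total $1.90, still need 18.0 g).
Take 1.2 servings of Greek yogurt: +18.0 g protein for $1.80 (total $3.70, still need 0.0 g).
Filling from the cheapest source first is optimal under one linear minimum: $3.70.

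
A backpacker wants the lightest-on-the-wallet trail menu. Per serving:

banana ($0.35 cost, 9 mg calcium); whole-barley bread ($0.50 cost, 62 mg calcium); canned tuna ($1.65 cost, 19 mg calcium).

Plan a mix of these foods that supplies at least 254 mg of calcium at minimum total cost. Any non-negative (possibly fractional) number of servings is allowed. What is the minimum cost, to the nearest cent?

Cost per mg of calcium: whole-barley bread $0.0081, banana $0.0389, canned tuna $0.0868.
With no serving limits, use only whole-barley bread: 254 mg / 62 mg = 4.097 servings × $0.50 = $2.05.

$2.05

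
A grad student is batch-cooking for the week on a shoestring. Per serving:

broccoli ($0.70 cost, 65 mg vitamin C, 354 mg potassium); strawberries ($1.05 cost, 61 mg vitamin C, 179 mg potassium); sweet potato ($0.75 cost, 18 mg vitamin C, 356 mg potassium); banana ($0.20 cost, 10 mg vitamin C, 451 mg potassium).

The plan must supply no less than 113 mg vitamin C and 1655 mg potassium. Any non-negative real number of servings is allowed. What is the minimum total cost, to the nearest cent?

$1.46

The cheapest plan sits at a corner of the feasible region — with two constraints it uses at most two foods.
broccoli only: max(113/65, 1655/354) = 4.675 servings → $3.27.
strawberries only: max(113/61, 1655/179) = 9.246 servings → $9.71.
sweet potato only: max(113/18, 1655/356) = 6.278 servings → $4.71.
banana only: max(113/10, 1655/451) = 11.3 servings → $2.26.
broccoli + strawberries: the both-tight solution has a negative serving — not a feasible corner.
broccoli + sweet potato with both tight: 0.6225 servings and 4.03 servings → $3.46.
broccoli + banana with both tight: 1.335 servings and 2.622 servings → $1.46.
strawberries + sweet potato with both tight: 0.5644 servings and 4.365 servings → $3.87.
strawberries + banana with both tight: 1.338 servings and 3.139 servings → $2.03.
sweet potato + banana: the both-tight solution has a negative serving — not a feasible corner.
Cheapest feasible corner: $1.46.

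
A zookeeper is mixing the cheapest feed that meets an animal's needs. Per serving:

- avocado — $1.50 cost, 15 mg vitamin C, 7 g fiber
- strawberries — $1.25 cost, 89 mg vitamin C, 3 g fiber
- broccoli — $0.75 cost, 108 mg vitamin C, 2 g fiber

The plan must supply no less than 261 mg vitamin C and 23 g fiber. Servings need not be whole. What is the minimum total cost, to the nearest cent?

$5.58

With two linear requirements the optimum uses one or two foods; enumerate the corners.
avocado only: max(261/15, 23/7) = 17.4 servings → $26.10.
strawberries only: max(261/89, 23/3) = 7.667 servings → $9.58.
broccoli only: max(261/108, 23/2) = 11.5 servings → $8.62.
avocado + strawberries with both tight: 2.187 servings and 2.564 servings → $6.49.
avocado + broccoli with both tight: 2.702 servings and 2.041 servings → $5.58.
strawberries + broccoli: the both-tight solution has a negative serving — not a feasible corner.
The minimum over all feasible corners is $5.58.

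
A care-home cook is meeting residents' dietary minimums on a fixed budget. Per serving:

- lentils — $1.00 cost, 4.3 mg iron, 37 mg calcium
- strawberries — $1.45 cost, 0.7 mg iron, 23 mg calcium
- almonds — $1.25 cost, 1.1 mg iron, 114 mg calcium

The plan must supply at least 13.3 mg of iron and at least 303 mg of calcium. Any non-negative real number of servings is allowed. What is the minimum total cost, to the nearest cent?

$4.89

For a min-cost LP with two ≥-constraints, a basic feasible solution has at most two positive variables.
lentils only: max(13.3/4.3, 303/37) = 8.189 servings → $8.19.
strawberries only: max(13.3/0.7, 303/23) = 19 servings → $27.55.
almonds only: max(13.3/1.1, 303/114) = 12.09 servings → $15.11.
lentils + strawberries with both tight: 1.285 servings and 11.11 servings → $17.39.
lentils + almonds with both tight: 2.632 servings and 1.804 servings → $4.89.
strawberries + almonds: the both-tight solution has a negative serving — not a feasible corner.
The minimum over all feasible corners is $4.89.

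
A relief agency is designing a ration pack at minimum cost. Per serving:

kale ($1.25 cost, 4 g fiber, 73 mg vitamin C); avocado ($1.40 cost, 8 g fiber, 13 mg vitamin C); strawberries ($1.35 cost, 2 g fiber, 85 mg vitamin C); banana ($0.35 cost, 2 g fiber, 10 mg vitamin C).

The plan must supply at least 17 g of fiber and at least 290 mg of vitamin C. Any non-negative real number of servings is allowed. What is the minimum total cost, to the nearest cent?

For a min-cost LP with two ≥-constraints, a basic feasible solution has at most two positive variables.
kale only: max(17/4, 290/73) = 4.25 servings → $5.31.
avocado only: max(17/8, 290/13) = 22.31 servings → $31.23.
strawberries only: max(17/2, 290/85) = 8.5 servings → $11.47.
banana only: max(17/2, 290/10) = 29 servings → $10.15.
kale + avocado with both tight: 3.945 servings and 0.1523 servings → $5.15.
kale + strawberries: the both-tight solution has a negative serving — not a feasible corner.
kale + banana with both tight: 3.868 servings and 0.7642 servings → $5.10.
avocado + strawberries with both tight: 1.323 servings and 3.209 servings → $6.18.
avocado + banana: intersection lies outside the first quadrant.
strawberries + banana with both tight: 2.733 servings and 5.767 servings → $5.71.
The minimum over all feasible corners is $5.10.

$5.10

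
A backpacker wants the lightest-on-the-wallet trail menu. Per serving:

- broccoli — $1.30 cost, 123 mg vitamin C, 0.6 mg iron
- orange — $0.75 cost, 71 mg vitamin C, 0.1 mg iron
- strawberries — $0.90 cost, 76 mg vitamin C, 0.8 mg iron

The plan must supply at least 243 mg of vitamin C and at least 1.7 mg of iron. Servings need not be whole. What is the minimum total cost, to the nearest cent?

$2.68

At the optimum either one food covers both requirements or two foods hit both targets exactly; no other combination can be cheaper.
broccoli only: max(243/123, 1.7/0.6) = 2.833 servings → $3.68.
orange only: max(243/71, 1.7/0.1) = 17 servings → $12.75.
strawberries only: max(243/76, 1.7/0.8) = 3.197 servings → $2.88.
broccoli + orange with both targets exact would need a negative amount; discard.
broccoli + strawberries with both tight: 1.235 servings and 1.199 servings → $2.68.
orange + strawberries with both tight: 1.325 servings and 1.959 servings → $2.76.
Cheapest feasible corner: $2.68.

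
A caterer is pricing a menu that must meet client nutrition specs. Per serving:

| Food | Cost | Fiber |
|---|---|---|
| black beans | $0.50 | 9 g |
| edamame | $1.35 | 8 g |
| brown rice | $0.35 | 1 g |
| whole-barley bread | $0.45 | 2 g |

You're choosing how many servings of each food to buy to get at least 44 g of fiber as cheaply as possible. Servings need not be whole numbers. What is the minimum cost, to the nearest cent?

Cost per g of fiber: black beans $0.0556, edamame $0.1688, whole-barley bread $0.2250, brown rice $0.3500.
With no serving limits, use only black beans: 44 g / 9 g = 4.889 servings × $0.50 = $2.44.

$2.44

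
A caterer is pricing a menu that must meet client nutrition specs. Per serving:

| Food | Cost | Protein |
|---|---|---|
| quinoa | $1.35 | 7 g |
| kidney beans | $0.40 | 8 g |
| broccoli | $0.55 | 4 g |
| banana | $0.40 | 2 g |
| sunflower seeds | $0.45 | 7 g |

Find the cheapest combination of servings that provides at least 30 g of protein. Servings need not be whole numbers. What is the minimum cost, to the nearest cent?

$1.50

Cost per g of protein: kidney beans $0.0500, sunflower seeds $0.0643, broccoli $0.1375, quinoa $0.1929, banana $0.2000.
With no serving limits, use only kidney beans: 30 g / 8 g = 3.75 servings × $0.40 = $1.50.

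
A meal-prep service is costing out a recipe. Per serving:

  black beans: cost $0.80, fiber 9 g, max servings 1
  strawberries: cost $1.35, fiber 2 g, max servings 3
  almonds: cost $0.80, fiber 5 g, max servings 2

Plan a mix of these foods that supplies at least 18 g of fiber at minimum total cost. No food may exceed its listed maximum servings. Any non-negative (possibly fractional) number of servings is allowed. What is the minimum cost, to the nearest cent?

$2.24

Cost per g of fiber: black beans $0.0889, almonds $0.1600, strawberries $0.6750.
Take 1 serving of black beans: +9.0 g fiber for $0.80 (total $0.80, still need 9.0 g).
Take 1.8 servings of almonds: +9.0 g fiber for $1.44 (total $2.24, still need 0.0 g).
Greedy by cheapest-per-g is optimal for a single linear constraint, so the minimum cost is $2.24.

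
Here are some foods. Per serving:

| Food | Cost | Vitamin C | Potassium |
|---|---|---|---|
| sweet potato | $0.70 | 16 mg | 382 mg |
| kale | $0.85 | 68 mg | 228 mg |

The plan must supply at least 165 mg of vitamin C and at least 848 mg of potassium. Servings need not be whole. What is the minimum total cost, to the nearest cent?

A basic optimal solution has at most two foods positive. Try each food alone and each pair with both targets met exactly.
sweet potato only: max(165/16, 848/382) = 10.31 servings → $7.22.
kale only: max(165/68, 848/228) = 3.719 servings → $3.16.
sweet potato + kale with both tight: 0.8977 servings and 2.215 servings → $2.51.
The minimum over all feasible corners is $2.51.

$2.51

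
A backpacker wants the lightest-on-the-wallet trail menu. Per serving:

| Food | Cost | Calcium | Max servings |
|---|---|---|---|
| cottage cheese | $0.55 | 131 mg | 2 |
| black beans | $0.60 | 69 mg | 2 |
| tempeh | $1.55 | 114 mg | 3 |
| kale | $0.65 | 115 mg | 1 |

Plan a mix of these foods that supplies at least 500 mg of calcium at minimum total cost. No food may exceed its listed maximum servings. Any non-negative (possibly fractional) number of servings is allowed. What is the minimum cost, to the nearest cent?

Cost per mg of calcium: cottage cheese $0.0042, kale $0.0057, black beans $0.0087, tempeh $0.0136.
Take 2 servings of cottage cheese: +262.0 mg calcium for $1.10 (total $1.10, still need 238.0 mg).
Take 1 serving of kale: +115.0 mg calcium for $0.65 (total $1.75, still need 123.0 mg).
Take 1.783 servings of black beans: +123.0 mg calcium for $1.07 (total $2.82, still need 0.0 mg).
Greedy by cheapest-per-mg is optimal for a single linear constraint, so the minimum cost is $2.82.

$2.82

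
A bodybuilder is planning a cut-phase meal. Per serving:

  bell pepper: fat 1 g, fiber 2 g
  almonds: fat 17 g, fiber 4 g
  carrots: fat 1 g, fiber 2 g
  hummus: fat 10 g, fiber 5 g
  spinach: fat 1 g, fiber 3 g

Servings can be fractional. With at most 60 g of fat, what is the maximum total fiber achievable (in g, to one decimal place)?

180.0 g

Fiber per g fat: spinach 3, bell pepper 2, carrots 2, hummus 0.5, almonds 0.2353.
With no serving limits, spend the whole fat allowance on spinach: 60 g / 1 g × 3 g = 180.0 g.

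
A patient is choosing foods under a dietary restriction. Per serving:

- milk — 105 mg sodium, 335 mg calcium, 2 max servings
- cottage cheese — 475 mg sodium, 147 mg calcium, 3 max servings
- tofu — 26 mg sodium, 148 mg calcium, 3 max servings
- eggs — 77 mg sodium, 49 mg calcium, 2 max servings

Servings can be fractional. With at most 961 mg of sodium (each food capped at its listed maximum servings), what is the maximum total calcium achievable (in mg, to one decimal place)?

1372.6 mg

Calcium per mg sodium: tofu 5.692, milk 3.19, eggs 0.6364, cottage cheese 0.3095.
Take 3 servings of tofu: uses 78 mg sodium, +444.0 mg calcium (running total 444.0 mg).
Take 2 servings of milk: uses 210 mg sodium, +670.0 mg calcium (running total 1114.0 mg).
Take 2 servings of eggs: uses 154 mg sodium, +98.0 mg calcium (running total 1212.0 mg).
Take 1.093 servings of cottage cheese: uses 519 mg sodium, +160.6 mg calcium (running total 1372.6 mg).
Greedy by best ratio exhausts the sodium allowance optimally: 1372.6 mg.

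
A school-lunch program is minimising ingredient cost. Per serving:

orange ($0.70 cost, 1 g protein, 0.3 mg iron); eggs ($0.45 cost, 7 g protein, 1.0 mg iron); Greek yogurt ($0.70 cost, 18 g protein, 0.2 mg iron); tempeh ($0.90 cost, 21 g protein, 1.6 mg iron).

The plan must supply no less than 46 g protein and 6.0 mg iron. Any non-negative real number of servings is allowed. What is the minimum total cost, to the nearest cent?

$2.77

For a min-cost LP with two ≥-constraints, a basic feasible solution has at most two positive variables.
orange only: max(46/1, 6.0/0.3) = 46 servings → $32.20.
eggs only: max(46/7, 6.0/1.0) = 6.571 servings → $2.96.
Greek yogurt only: max(46/18, 6.0/0.2) = 30 servings → $21.00.
tempeh only: max(46/21, 6.0/1.6) = 3.75 servings → $3.38.
orange + eggs: intersection lies outside the first quadrant.
orange + Greek yogurt with both tight: 19 servings and 1.5 servings → $14.35.
orange + tempeh with both tight: 11.15 servings and 1.66 servings → $9.30.
eggs + Greek yogurt with both tight: 5.952 servings and 0.241 servings → $2.85.
eggs + tempeh with both tight: 5.347 servings and 0.4082 servings → $2.77.
Greek yogurt + tempeh with both targets exact would need a negative amount; discard.
Cheapest feasible corner: $2.77.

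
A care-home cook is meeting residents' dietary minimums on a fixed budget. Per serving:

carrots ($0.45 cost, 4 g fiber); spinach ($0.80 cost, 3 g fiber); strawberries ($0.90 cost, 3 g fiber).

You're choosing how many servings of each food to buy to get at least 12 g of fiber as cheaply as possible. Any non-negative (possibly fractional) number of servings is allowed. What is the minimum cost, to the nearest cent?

Cost per g of fiber: carrots $0.1125, spinach $0.2667, strawberries $0.3000.
With no serving limits, use only carrots: 12 g / 4 g = 3 servings × $0.45 = $1.35.

$1.35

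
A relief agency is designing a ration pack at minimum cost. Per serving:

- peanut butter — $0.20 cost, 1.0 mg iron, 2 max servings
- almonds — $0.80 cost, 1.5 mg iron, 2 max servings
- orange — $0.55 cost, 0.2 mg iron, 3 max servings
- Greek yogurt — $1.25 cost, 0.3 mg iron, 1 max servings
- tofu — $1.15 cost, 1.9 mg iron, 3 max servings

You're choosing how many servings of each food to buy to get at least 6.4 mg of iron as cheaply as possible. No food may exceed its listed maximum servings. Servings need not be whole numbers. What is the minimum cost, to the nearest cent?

$2.85

Cost per mg of iron: peanut butter $0.2000, almonds $0.5333, tofu $0.6053, orange $2.7500, Greek yogurt $4.1667.
Take 2 servings of peanut butter: +2.0 mg iron for $0.40 (total $0.40, still need 4.4 mg).
Take 2 servings of almonds: +3.0 mg iron for $1.60 (total $2.00, still need 1.4 mg).
Take 0.7368 servings of tofu: +1.4 mg iron for $0.85 (total $2.85, still need 0.0 mg).
Filling from the cheapest source first is optimal under one linear minimum: $2.85.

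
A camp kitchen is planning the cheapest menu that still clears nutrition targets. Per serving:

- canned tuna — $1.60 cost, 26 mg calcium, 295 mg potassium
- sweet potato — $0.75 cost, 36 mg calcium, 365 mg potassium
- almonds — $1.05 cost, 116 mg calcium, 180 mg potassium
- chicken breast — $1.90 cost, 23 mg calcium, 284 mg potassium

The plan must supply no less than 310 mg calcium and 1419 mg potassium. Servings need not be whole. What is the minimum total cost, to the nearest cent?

Two binding constraints pin down two serving amounts, so the optimal mix uses at most two foods. The candidates are each food alone (scaled to the tighter of calcium/potassium) and each pair with both constraints tight.
canned tuna only: max(310/26, 1419/295) = 11.92 servings → $19.08.
sweet potato only: max(310/36, 1419/365) = 8.611 servings → $6.46.
almonds only: max(310/116, 1419/180) = 7.883 servings → $8.28.
chicken breast only: max(310/23, 1419/284) = 13.48 servings → $25.61.
canned tuna + sweet potato: the both-tight solution has a negative serving — not a feasible corner.
canned tuna + almonds with both tight: 3.683 servings and 1.847 servings → $7.83.
canned tuna + chicken breast: the both-tight solution has a negative serving — not a feasible corner.
sweet potato + almonds with both tight: 3.034 servings and 1.731 servings → $4.09.
sweet potato + chicken breast: intersection lies outside the first quadrant.
almonds + chicken breast with both tight: 1.923 servings and 3.777 servings → $9.20.
Cheapest feasible corner: $4.09.

$4.09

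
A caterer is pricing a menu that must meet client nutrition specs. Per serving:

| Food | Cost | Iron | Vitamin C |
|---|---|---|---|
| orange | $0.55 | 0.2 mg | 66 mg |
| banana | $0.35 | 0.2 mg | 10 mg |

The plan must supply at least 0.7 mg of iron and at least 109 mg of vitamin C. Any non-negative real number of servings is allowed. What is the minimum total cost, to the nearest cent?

The cheapest plan sits at a corner of the feasible region — with two constraints it uses at most two foods.
orange only: max(0.7/0.2, 109/66) = 3.5 servings → $1.93.
banana only: max(0.7/0.2, 109/10) = 10.9 servings → $3.81.
orange + banana with both tight: 1.321 servings and 2.179 servings → $1.49.
The minimum over all feasible corners is $1.49.

$1.49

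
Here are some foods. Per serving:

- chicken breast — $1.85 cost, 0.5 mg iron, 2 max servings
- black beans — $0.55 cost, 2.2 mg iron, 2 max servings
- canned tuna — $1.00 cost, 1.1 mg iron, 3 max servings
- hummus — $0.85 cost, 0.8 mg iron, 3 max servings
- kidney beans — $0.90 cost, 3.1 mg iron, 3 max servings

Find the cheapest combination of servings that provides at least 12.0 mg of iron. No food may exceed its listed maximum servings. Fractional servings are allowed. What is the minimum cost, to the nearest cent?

Cost per mg of iron: black beans $0.2500, kidney beans $0.2903, canned tuna $0.9091, hummus $1.0625, chicken breast $3.7000.
Take 2 servings of black beans: +4.4 mg iron for $1.10 (total $1.10, still need 7.6 mg).
Take 2.452 servings of kidney beans: +7.6 mg iron for $2.21 (total $3.31, still need 0.0 mg).
Greedy by cheapest-per-mg is optimal for a single linear constraint, so the minimum cost is $3.31.

$3.31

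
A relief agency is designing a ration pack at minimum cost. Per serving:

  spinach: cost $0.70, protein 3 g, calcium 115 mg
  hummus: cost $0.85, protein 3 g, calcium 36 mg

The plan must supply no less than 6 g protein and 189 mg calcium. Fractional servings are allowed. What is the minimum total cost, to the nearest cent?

At the optimum either one food covers both requirements or two foods hit both targets exactly; no other combination can be cheaper.
spinach only: max(6/3, 189/115) = 2 servings → $1.40.
hummus only: max(6/3, 189/36) = 5.25 servings → $4.46.
spinach + hummus with both tight: 1.481 servings and 0.519 servings → $1.48.
Cheapest feasible corner: $1.40.

$1.40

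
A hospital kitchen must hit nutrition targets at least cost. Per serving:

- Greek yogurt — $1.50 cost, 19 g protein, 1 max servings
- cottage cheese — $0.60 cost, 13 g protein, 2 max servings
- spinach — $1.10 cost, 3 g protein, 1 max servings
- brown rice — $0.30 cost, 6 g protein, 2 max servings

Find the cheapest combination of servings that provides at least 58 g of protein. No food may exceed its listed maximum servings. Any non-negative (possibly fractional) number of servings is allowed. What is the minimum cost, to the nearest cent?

Cost per g of protein: cottage cheese $0.0462, brown rice $0.0500, Greek yogurt $0.0789, spinach $0.3667.
Take 2 servings of cottage cheese: +26.0 g protein for $1.20 (total $1.20, still need 32.0 g).
Take 2 servings of brown rice: +12.0 g protein for $0.60 (total $1.80, still need 20.0 g).
Take 1 serving of Greek yogurt: +19.0 g protein for $1.50 (total $3.30, still need 1.0 g).
Take 0.3333 servings of spinach: +1.0 g protein for $0.37 (total $3.67, still need 0.0 g).
Filling from the cheapest source first is optimal under one linear minimum: $3.67.

$3.67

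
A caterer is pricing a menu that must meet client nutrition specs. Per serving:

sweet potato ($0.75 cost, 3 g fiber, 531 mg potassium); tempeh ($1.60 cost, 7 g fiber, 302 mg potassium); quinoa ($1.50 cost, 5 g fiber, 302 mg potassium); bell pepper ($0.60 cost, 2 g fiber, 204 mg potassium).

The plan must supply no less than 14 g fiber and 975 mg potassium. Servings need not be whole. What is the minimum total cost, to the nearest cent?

$3.26

Two binding constraints pin down two serving amounts, so the optimal mix uses at most two foods. The candidates are each food alone (scaled to the tighter of fiber/potassium) and each pair with both constraints tight.
sweet potato only: max(14/3, 975/531) = 4.667 servings → $3.50.
tempeh only: max(14/7, 975/302) = 3.228 servings → $5.17.
quinoa only: max(14/5, 975/302) = 3.228 servings → $4.84.
bell pepper only: max(14/2, 975/204) = 7 servings → $4.20.
sweet potato + tempeh with both tight: 0.9239 servings and 1.604 servings → $3.26.
sweet potato + quinoa with both tight: 0.3699 servings and 2.578 servings → $4.14.
sweet potato + bell pepper with both targets exact would need a negative amount; discard.
tempeh + quinoa: intersection lies outside the first quadrant.
tempeh + bell pepper with both tight: 1.1 servings and 3.152 servings → $3.65.
quinoa + bell pepper with both tight: 2.178 servings and 1.555 servings → $4.20.
So the least-cost plan costs $3.26.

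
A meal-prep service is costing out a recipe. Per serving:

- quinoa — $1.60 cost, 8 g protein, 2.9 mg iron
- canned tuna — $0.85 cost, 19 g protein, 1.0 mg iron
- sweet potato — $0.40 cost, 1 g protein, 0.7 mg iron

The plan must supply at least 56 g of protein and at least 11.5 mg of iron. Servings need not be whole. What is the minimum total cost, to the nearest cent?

$6.79

With two linear requirements the optimum uses one or two foods; enumerate the corners.
quinoa only: max(56/8, 11.5/2.9) = 7 servings → $11.20.
canned tuna only: max(56/19, 11.5/1.0) = 11.5 servings → $9.78.
sweet potato only: max(56/1, 11.5/0.7) = 56 servings → $22.40.
quinoa + canned tuna with both tight: 3.45 servings and 1.495 servings → $6.79.
quinoa + sweet potato: the both-tight solution has a negative serving — not a feasible corner.
canned tuna + sweet potato with both tight: 2.252 servings and 13.21 servings → $7.20.
So the least-cost plan costs $6.79.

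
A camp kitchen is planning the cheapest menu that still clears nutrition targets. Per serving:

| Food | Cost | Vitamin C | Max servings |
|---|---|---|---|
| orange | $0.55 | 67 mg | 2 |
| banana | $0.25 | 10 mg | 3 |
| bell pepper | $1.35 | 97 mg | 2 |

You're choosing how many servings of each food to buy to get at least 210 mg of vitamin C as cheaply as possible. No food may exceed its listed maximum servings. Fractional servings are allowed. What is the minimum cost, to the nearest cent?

$2.16

Cost per mg of vitamin C: orange $0.0082, bell pepper $0.0139, banana $0.0250.
Take 2 servings of orange: +134.0 mg vitamin C for $1.10 (total $1.10, still need 76.0 mg).
Take 0.7835 servings of bell pepper: +76.0 mg vitamin C for $1.06 (total $2.16, still need 0.0 mg).
Filling from the cheapest source first is optimal under one linear minimum: $2.16.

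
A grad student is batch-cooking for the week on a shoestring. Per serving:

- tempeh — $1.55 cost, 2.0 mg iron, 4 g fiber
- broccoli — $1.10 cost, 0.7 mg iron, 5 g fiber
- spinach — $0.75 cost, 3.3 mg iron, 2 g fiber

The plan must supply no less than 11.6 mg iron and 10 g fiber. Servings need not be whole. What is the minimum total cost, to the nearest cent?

$3.25

An LP optimum is at a vertex; with two nutrient constraints at most two foods are used. Check each candidate.
tempeh only: max(11.6/2.0, 10/4) = 5.8 servings → $8.99.
broccoli only: max(11.6/0.7, 10/5) = 16.57 servings → $18.23.
spinach only: max(11.6/3.3, 10/2) = 5 servings → $3.75.
tempeh + broccoli: intersection lies outside the first quadrant.
tempeh + spinach with both tight: 1.065 servings and 2.87 servings → $3.80.
broccoli + spinach with both tight: 0.649 servings and 3.377 servings → $3.25.
The minimum over all feasible corners is $3.25.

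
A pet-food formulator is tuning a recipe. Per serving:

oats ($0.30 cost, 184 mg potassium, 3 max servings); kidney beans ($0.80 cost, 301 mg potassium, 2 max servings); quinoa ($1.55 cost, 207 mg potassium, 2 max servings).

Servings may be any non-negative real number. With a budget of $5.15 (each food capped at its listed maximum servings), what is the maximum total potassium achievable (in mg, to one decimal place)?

Potassium per dollar: oats 613.3, kidney beans 376.2, quinoa 133.5.
Take 3 servings of oats: spends $0.90, +552.0 mg potassium (running total 552.0 mg).
Take 2 servings of kidney beans: spends $1.60, +602.0 mg potassium (running total 1154.0 mg).
Take 1.71 servings of quinoa: spends $2.65, +353.9 mg potassium (running total 1507.9 mg).
Greedy by best ratio exhausts the cost allowance optimally: 1507.9 mg.

1507.9 mg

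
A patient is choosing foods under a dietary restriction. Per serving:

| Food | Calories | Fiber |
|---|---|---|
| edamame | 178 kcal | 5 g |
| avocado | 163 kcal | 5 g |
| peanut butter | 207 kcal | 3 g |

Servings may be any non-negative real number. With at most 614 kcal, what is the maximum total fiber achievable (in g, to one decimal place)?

Fiber per kcal: avocado 0.03067, edamame 0.02809, peanut butter 0.01449.
With no serving limits, spend the whole calories allowance on avocado: 614 kcal / 163 kcal × 5 g = 18.8 g.

18.8 g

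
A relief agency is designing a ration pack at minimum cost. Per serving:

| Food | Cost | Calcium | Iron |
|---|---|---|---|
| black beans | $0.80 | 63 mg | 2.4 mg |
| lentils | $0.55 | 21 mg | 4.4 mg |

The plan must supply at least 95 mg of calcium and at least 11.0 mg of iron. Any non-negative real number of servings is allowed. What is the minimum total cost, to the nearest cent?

Minimising a linear cost over {calcium ≥ 95, iron ≥ 11.0, servings ≥ 0} — the optimum is at a vertex, using one or two foods.
black beans only: max(95/63, 11.0/2.4) = 4.583 servings → $3.67.
lentils only: max(95/21, 11.0/4.4) = 4.524 servings → $2.49.
black beans + lentils with both tight: 0.8245 servings and 2.05 servings → $1.79.
Cheapest feasible corner: $1.79.

$1.79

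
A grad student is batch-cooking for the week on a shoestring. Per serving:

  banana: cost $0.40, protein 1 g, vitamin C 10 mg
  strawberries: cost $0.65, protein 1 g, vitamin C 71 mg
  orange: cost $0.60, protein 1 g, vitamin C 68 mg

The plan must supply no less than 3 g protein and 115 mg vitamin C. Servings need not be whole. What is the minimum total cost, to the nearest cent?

An LP optimum is at a vertex; with two nutrient constraints at most two foods are used. Check each candidate.
banana only: max(3/1, 115/10) = 11.5 servings → $4.60.
strawberries only: max(3/1, 115/71) = 3 servings → $1.95.
orange only: max(3/1, 115/68) = 3 servings → $1.80.
banana + strawberries with both tight: 1.607 servings and 1.393 servings → $1.55.
banana + orange with both tight: 1.534 servings and 1.466 servings → $1.49.
strawberries + orange: the both-tight solution has a negative serving — not a feasible corner.
So the least-cost plan costs $1.49.

$1.49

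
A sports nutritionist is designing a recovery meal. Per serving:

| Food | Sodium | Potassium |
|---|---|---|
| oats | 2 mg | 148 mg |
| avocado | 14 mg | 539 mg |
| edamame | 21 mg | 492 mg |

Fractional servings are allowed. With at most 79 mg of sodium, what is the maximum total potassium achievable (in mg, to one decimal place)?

Potassium per mg sodium: oats 74, avocado 38.5, edamame 23.43.
With no serving limits, spend the whole sodium allowance on oats: 79 mg / 2 mg × 148 mg = 5846.0 mg.

5846.0 mg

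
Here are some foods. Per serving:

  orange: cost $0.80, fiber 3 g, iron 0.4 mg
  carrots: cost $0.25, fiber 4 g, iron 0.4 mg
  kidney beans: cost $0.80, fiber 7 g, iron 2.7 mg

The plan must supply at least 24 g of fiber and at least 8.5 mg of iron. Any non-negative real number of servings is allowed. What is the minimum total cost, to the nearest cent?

orange only: max(24/3, 8.5/0.4) = 21.25 servings → $17.00.
carrots only: max(24/4, 8.5/0.4) = 21.25 servings → $5.31.
kidney beans only: max(24/7, 8.5/2.7) = 3.429 servings → $2.74.
orange + carrots: the both-tight solution has a negative serving — not a feasible corner.
orange + kidney beans with both tight: 1 serving and 3 servings → $3.20.
carrots + kidney beans with both tight: 0.6625 servings and 3.05 servings → $2.61.
Cheapest feasible corner: $2.61.

$2.61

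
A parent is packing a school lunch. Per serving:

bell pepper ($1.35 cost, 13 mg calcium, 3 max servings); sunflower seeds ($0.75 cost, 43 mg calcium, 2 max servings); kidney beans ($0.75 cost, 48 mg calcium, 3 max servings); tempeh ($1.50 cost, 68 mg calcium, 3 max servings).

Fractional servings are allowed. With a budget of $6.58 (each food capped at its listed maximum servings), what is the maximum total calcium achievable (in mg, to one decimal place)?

Calcium per dollar: kidney beans 64, sunflower seeds 57.33, tempeh 45.33, bell pepper 9.63.
Take 3 servings of kidney beans: spends $2.25, +144.0 mg calcium (running total 144.0 mg).
Take 2 servings of sunflower seeds: spends $1.50, +86.0 mg calcium (running total 230.0 mg).
Take 1.887 servings of tempeh: spends $2.83, +128.3 mg calcium (running total 358.3 mg).
Filling greedily by calcium-per-dollar is optimal for one linear limit, giving 358.3 mg.

358.3 mg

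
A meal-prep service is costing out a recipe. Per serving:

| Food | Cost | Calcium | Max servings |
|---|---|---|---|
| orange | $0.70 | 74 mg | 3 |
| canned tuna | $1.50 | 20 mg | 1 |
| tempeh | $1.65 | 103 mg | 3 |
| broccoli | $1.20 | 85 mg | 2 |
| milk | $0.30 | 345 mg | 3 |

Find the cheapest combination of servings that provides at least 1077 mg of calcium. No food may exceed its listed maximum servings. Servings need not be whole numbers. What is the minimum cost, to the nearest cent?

$1.30

Cost per mg of calcium: milk $0.0009, orange $0.0095, broccoli $0.0141, tempeh $0.0160, canned tuna $0.0750.
Take 3 servings of milk: +1035.0 mg calcium for $0.90 (total $0.90, still need 42.0 mg).
Take 0.5676 servings of orange: +42.0 mg calcium for $0.40 (total $1.30, still need 0.0 mg).
Filling from the cheapest source first is optimal under one linear minimum: $1.30.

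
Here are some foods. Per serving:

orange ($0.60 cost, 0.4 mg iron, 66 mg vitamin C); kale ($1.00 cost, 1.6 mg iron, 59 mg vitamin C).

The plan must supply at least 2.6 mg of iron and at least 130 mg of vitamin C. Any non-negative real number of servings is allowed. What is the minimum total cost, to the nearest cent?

Two binding constraints pin down two serving amounts, so the optimal mix uses at most two foods. The candidates are each food alone (scaled to the tighter of iron/vitamin C) and each pair with both constraints tight.
orange only: max(2.6/0.4, 130/66) = 6.5 servings → $3.90.
kale only: max(2.6/1.6, 130/59) = 2.203 servings → $2.20.
orange + kale with both tight: 0.6659 servings and 1.459 servings → $1.86.
So the least-cost plan costs $1.86.

$1.86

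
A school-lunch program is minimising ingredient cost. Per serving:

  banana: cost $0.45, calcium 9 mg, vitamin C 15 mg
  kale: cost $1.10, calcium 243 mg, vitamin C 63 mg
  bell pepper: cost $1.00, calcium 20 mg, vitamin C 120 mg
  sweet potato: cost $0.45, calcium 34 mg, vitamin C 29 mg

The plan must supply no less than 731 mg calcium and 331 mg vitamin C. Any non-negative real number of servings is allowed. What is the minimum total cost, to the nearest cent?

$4.43

For a min-cost LP with two ≥-constraints, a basic feasible solution has at most two positive variables.
banana only: max(731/9, 331/15) = 81.22 servings → $36.55.
kale only: max(731/243, 331/63) = 5.254 servings → $5.78.
bell pepper only: max(731/20, 331/120) = 36.55 servings → $36.55.
sweet potato only: max(731/34, 331/29) = 21.5 servings → $9.68.
banana + kale with both tight: 11.17 servings and 2.595 servings → $7.88.
banana + bell pepper with both targets exact would need a negative amount; discard.
banana + sweet potato: the both-tight solution has a negative serving — not a feasible corner.
kale + bell pepper with both tight: 2.907 servings and 1.232 servings → $4.43.
kale + sweet potato with both tight: 2.028 servings and 7.009 servings → $5.38.
bell pepper + sweet potato: the both-tight solution has a negative serving — not a feasible corner.
Cheapest feasible corner: $4.43.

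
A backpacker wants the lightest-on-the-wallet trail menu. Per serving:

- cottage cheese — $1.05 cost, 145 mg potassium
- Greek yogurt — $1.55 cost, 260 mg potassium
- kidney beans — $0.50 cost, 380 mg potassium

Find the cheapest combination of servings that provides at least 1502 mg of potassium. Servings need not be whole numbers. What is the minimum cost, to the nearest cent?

Cost per mg of potassium: kidney beans $0.0013, Greek yogurt $0.0060, cottage cheese $0.0072.
With no serving limits, use only kidney beans: 1502 mg / 380 mg = 3.953 servings × $0.50 = $1.98.

$1.98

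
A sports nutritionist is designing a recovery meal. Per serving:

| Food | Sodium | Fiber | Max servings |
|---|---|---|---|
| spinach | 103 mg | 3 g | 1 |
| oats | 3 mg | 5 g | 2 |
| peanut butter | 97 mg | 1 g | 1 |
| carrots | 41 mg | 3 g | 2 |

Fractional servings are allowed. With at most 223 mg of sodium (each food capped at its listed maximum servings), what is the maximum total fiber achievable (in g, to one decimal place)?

Fiber per mg sodium: oats 1.667, carrots 0.07317, spinach 0.02913, peanut butter 0.01031.
Take 2 servings of oats: uses 6 mg sodium, +10.0 g fiber (running total 10.0 g).
Take 2 servings of carrots: uses 82 mg sodium, +6.0 g fiber (running total 16.0 g).
Take 1 serving of spinach: uses 103 mg sodium, +3.0 g fiber (running total 19.0 g).
Take 0.3299 servings of peanut butter: uses 32 mg sodium, +0.3 g fiber (running total 19.3 g).
Filling greedily by fiber-per-mg sodium is optimal for one linear limit, giving 19.3 g.

19.3 g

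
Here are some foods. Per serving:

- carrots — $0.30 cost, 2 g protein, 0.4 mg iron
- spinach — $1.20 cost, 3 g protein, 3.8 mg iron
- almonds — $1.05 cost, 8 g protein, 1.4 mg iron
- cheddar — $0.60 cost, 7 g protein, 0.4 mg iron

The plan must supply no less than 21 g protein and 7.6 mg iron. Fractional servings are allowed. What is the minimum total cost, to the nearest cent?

$3.46

A basic optimal solution has at most two foods positive. Try each food alone and each pair with both targets met exactly.
carrots only: max(21/2, 7.6/0.4) = 19 servings → $5.70.
spinach only: max(21/3, 7.6/3.8) = 7 servings → $8.40.
almonds only: max(21/8, 7.6/1.4) = 5.429 servings → $5.70.
cheddar only: max(21/7, 7.6/0.4) = 19 servings → $11.40.
carrots + spinach with both tight: 8.906 servings and 1.062 servings → $3.95.
carrots + almonds with both targets exact would need a negative amount; discard.
carrots + cheddar: the both-tight solution has a negative serving — not a feasible corner.
spinach + almonds with both tight: 1.198 servings and 2.176 servings → $3.72.
spinach + cheddar with both tight: 1.764 servings and 2.244 servings → $3.46.
almonds + cheddar: the both-tight solution has a negative serving — not a feasible corner.
So the least-cost plan costs $3.46.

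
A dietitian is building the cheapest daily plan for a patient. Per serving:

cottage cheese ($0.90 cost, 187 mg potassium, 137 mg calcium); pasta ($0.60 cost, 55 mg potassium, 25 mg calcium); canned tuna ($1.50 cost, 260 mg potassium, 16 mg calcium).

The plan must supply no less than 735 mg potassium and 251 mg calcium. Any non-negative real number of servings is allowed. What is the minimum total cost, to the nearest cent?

$3.54

An LP optimum is at a vertex; with two nutrient constraints at most two foods are used. Check each candidate.
cottage cheese only: max(735/187, 251/137) = 3.93 servings → $3.54.
pasta only: max(735/55, 251/25) = 13.36 servings → $8.02.
canned tuna only: max(735/260, 251/16) = 15.69 servings → $23.53.
cottage cheese + pasta: the both-tight solution has a negative serving — not a feasible corner.
cottage cheese + canned tuna with both tight: 1.64 servings and 1.648 servings → $3.95.
pasta + canned tuna with both tight: 9.52 servings and 0.8132 servings → $6.93.
The minimum over all feasible corners is $3.54.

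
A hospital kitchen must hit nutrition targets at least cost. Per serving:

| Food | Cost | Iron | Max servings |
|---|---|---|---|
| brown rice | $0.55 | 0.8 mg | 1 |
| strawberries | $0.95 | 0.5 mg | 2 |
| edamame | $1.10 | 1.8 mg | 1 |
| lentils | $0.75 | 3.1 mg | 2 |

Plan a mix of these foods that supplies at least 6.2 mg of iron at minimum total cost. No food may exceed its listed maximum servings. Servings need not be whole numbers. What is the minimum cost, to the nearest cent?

$1.50

Cost per mg of iron: lentils $0.2419, edamame $0.6111, brown rice $0.6875, strawberries $1.9000.
Take 2 servings of lentils: +6.2 mg iron for $1.50 (total $1.50, still need 0.0 mg).
Greedy by cheapest-per-mg is optimal for a single linear constraint, so the minimum cost is $1.50.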